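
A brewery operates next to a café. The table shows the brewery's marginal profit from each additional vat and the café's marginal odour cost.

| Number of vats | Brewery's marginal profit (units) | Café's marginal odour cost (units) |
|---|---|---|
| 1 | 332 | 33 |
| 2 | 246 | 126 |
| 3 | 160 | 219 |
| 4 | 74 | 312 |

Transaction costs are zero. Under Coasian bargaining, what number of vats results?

Bargaining reaches the level where marginal profit last exceeds marginal odour cost.
That holds through level 2 (246 ≥ 126) but not at 3 (160 < 219).

2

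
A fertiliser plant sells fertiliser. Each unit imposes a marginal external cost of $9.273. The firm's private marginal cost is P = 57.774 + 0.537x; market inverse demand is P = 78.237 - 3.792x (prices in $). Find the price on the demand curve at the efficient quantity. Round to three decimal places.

P = $68.435

Social marginal cost = private MC + MEC = 67.047 + 0.537x.
Set SMC = demand: 67.047 + 0.537x = 78.237 - 3.792x → x* = 2.5849.
Consumer price on the demand curve at x*: 78.237 − 3.792×2.5849 = 68.4351.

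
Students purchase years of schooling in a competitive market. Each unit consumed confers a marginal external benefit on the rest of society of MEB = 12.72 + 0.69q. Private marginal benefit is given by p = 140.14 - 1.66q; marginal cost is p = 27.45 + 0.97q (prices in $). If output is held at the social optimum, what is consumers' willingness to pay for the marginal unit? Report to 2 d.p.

P = $32.83

Social marginal benefit = demand + MEB = 152.86 - 0.97q.
Set SMB = MC: 152.86 - 0.97q = 27.45 + 0.97q → q* = 64.6443.
Consumer price on the demand curve at q*: 140.14 − 1.66×64.6443 = 32.8305.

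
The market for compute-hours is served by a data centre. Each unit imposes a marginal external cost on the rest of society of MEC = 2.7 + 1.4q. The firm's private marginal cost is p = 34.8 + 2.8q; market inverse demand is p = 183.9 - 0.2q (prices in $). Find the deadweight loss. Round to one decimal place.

Market equilibrium (private): 34.8 + 2.8q = 183.9 - 0.2q → q_m = 49.7000.
Social marginal cost = private MC + MEC = 37.5 + 4.2q.
Set SMC = demand: 37.5 + 4.2q = 183.9 - 0.2q → q* = 33.2727.
Between q* and q_m the wedge SMC − demand runs linearly from 0 to MEC(q_m), so the loss is a triangle.
DWL = ½ × 16.4273 × 72.2800 = 593.6826.

DWL = $593.7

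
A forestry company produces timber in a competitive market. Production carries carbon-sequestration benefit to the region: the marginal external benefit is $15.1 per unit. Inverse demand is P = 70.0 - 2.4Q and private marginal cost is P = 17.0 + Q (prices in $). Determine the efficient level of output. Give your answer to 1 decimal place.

Social marginal cost = private MC − MEB = 1.9 + Q.
Set SMC = demand: 1.9 + Q = 70.0 - 2.4Q → Q* = 20.0294.

Q* = 20.0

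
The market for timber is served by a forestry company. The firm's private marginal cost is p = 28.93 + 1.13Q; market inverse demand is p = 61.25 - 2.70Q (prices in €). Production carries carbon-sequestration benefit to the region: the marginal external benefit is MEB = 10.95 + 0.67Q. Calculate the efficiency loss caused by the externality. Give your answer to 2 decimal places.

Market equilibrium (private): 28.93 + 1.13Q = 61.25 - 2.70Q → Q_m = 8.4386.
Social marginal cost = private MC − MEB = 17.98 + 0.46Q.
Set SMC = demand: 17.98 + 0.46Q = 61.25 - 2.70Q → Q* = 13.6930.
Between Q* and Q_m the wedge demand − SMC runs linearly from 0 to MEB(Q_m), so the loss is a triangle.
DWL = ½ × 5.2544 × 16.6039 = 43.6218.

DWL = €43.62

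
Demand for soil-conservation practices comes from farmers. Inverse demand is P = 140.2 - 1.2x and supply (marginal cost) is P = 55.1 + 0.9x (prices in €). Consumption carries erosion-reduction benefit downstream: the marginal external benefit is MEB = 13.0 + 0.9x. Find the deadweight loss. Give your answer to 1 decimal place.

Market equilibrium (private): 55.1 + 0.9x = 140.2 - 1.2x → x_m = 40.5238.
Social marginal benefit = demand + MEB = 153.2 - 0.3x.
Set SMB = MC: 153.2 - 0.3x = 55.1 + 0.9x → x* = 81.7500.
Height of the DWL triangle at x_m is SMB(x_m) − MC(x_m) = MEB(x_m) = 49.4714.
DWL = ½ × 41.2262 × 49.4714 = 1019.7589.

DWL = €1019.8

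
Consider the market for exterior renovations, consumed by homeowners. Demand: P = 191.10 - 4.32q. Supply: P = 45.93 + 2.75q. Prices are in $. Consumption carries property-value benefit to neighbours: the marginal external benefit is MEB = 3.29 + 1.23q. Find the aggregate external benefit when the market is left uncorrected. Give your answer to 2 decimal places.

Market equilibrium (private): 45.93 + 2.75q = 191.10 - 4.32q → q_m = 20.5332.
Total external benefit = ∫₀^{q_m} (3.29 + 1.23q) dq = 3.29×20.5332 + ½×1.23×20.5332² = 326.8458.

$326.85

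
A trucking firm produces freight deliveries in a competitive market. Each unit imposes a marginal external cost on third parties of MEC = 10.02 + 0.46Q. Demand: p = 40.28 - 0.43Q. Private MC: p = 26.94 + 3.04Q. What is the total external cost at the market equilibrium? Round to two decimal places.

41.92

Market equilibrium (private): 26.94 + 3.04Q = 40.28 - 0.43Q → Q_m = 3.8444.
Total external cost = ∫₀^{Q_m} (10.02 + 0.46Q) dQ = 10.02×3.8444 + ½×0.46×3.8444² = 41.9202.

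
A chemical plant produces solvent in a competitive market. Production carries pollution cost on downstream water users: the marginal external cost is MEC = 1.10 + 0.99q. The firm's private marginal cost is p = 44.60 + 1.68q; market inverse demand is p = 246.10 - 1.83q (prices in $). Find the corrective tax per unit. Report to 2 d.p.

Social marginal cost = private MC + MEC = 45.70 + 2.67q.
Set SMC = demand: 45.70 + 2.67q = 246.10 - 1.83q → q* = 44.5333.
The Pigouvian tax equals MEC at q*: 1.10 + 0.99×44.5333 = 45.1880.

tax = $45.19 per unit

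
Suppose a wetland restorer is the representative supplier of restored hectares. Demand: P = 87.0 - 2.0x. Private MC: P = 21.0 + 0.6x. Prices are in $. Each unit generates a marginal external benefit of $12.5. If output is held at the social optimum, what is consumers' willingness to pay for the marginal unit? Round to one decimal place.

Social marginal cost = private MC − MEB = 8.5 + 0.6x.
Set SMC = demand: 8.5 + 0.6x = 87.0 - 2.0x → x* = 30.1923.
Consumer price on the demand curve at x*: 87.0 − 2.0×30.1923 = 26.6154.

P = $26.6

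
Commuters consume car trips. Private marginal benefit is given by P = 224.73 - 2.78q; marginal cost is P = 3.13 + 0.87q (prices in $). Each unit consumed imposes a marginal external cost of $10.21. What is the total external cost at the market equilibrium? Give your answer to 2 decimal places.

$619.87

Market equilibrium (private): 3.13 + 0.87q = 224.73 - 2.78q → q_m = 60.7123.
Total external cost = MEC × q_m = 10.21 × 60.7123 = 619.8726.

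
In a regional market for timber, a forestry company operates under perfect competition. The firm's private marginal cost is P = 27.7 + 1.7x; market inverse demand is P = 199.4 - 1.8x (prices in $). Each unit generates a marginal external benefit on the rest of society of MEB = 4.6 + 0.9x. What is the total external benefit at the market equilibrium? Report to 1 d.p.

Market equilibrium (private): 27.7 + 1.7x = 199.4 - 1.8x → x_m = 49.0571.
Total external benefit = ∫₀^{x_m} (4.6 + 0.9x) dx = 4.6×49.0571 + ½×0.9×49.0571² = 1308.6322.

$1308.6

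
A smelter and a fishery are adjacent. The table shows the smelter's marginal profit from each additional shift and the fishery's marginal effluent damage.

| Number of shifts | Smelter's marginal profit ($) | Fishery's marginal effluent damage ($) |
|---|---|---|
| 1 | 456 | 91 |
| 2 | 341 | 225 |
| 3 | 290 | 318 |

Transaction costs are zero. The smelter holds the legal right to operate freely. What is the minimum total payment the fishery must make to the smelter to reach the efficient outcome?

Left alone the smelter would choose level 3 (marginal profit stays positive).
Efficient level: k* = 2 (marginal profit ≥ marginal effluent damage through 2).
The fishery must at least cover the smelter's forgone profit from cutting 3→2: 290 = 290.

$290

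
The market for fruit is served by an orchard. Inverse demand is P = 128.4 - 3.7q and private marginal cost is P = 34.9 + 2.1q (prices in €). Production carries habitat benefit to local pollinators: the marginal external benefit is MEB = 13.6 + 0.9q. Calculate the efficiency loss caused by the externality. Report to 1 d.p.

DWL = €80.6

Market equilibrium (private): 34.9 + 2.1q = 128.4 - 3.7q → q_m = 16.1207.
Social marginal cost = private MC − MEB = 21.3 + 1.2q.
Set SMC = demand: 21.3 + 1.2q = 128.4 - 3.7q → q* = 21.8571.
The welfare-loss triangle has base |q_m − q*| and height MEB(q_m) (the vertical gap between SMC and demand is zero at q* and MEB at q_m).
DWL = ½ × 5.7364 × 28.1086 = 80.6211.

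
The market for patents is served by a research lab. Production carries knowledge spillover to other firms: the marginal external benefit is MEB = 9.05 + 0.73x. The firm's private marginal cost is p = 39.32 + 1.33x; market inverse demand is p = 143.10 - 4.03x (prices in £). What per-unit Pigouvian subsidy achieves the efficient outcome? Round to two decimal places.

Social marginal cost = private MC − MEB = 30.27 + 0.60x.
Set SMC = demand: 30.27 + 0.60x = 143.10 - 4.03x → x* = 24.3693.
The Pigouvian subsidy equals MEB at x*: 9.05 + 0.73×24.3693 = 26.8396.

subsidy = £26.84 per unit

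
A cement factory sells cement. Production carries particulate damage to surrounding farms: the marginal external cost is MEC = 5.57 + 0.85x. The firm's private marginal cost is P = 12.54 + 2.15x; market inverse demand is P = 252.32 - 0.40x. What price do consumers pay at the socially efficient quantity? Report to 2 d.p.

P = 224.77

Social marginal cost = private MC + MEC = 18.11 + 3.00x.
Set SMC = demand: 18.11 + 3.00x = 252.32 - 0.40x → x* = 68.8853.
Consumer price on the demand curve at x*: 252.32 − 0.40×68.8853 = 224.7659.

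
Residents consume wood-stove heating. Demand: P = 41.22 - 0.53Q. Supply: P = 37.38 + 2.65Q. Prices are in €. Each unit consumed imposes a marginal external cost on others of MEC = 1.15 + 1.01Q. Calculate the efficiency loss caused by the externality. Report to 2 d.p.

DWL = €0.67

Market equilibrium (private): 37.38 + 2.65Q = 41.22 - 0.53Q → Q_m = 1.2075.
Social marginal benefit = demand − MEC = 40.07 - 1.54Q.
Set SMB = MC: 40.07 - 1.54Q = 37.38 + 2.65Q → Q* = 0.6420.
Height of the DWL triangle at Q_m is MC(Q_m) − SMB(Q_m) = MEC(Q_m) = 2.3696.
DWL = ½ × 0.5655 × 2.3696 = 0.6700.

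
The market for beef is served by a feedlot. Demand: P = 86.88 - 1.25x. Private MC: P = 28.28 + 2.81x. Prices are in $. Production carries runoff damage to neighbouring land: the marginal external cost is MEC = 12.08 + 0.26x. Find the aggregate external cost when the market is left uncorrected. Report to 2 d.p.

Market equilibrium (private): 28.28 + 2.81x = 86.88 - 1.25x → x_m = 14.4335.
Total external cost = ∫₀^{x_m} (12.08 + 0.26x) dx = 12.08×14.4335 + ½×0.26×14.4335² = 201.4390.

$201.44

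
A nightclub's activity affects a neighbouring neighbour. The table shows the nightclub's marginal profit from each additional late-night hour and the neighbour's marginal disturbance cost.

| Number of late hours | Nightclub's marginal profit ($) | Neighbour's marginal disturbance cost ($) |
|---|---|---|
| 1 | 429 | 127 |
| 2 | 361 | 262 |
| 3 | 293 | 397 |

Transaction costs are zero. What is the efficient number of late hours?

2

Bargaining reaches the level where marginal profit last exceeds marginal disturbance cost.
That holds through level 2 (361 ≥ 262) but not at 3 (293 < 397).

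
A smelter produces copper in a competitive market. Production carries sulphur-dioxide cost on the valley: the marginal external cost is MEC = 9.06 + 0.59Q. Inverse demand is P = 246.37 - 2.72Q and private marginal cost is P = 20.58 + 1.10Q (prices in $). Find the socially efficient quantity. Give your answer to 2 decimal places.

Social marginal cost = private MC + MEC = 29.64 + 1.69Q.
Set SMC = demand: 29.64 + 1.69Q = 246.37 - 2.72Q → Q* = 49.1451.

Q* = 49.15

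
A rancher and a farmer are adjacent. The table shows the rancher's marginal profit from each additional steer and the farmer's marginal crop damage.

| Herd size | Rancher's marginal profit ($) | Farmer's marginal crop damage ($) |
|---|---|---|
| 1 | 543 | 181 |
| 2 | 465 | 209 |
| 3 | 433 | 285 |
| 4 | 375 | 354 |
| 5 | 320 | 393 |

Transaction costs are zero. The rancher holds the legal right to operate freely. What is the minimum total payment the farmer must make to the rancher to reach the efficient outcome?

$320

Left alone the rancher would choose level 5 (marginal profit stays positive).
Efficient level: k* = 4 (marginal profit ≥ marginal crop damage through 4).
The farmer must at least cover the rancher's forgone profit from cutting 5→4: 320 = 320.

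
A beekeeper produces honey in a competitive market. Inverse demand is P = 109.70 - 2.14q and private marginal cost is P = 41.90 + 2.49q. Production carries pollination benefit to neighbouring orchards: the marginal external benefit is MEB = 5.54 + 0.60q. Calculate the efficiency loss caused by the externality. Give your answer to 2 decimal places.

Market equilibrium (private): 41.90 + 2.49q = 109.70 - 2.14q → q_m = 14.6436.
Social marginal cost = private MC − MEB = 36.36 + 1.89q.
Set SMC = demand: 36.36 + 1.89q = 109.70 - 2.14q → q* = 18.1985.
Height of the DWL triangle at q_m is demand(q_m) − SMC(q_m) = MEB(q_m) = 14.3262.
DWL = ½ × 3.5549 × 14.3262 = 25.4641.

DWL = 25.46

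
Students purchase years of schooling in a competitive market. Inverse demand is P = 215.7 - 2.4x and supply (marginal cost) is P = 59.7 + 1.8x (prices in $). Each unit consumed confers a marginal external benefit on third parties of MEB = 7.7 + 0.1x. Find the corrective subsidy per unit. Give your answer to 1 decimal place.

subsidy = $11.7 per unit

Social marginal benefit = demand + MEB = 223.4 - 2.3x.
Set SMB = MC: 223.4 - 2.3x = 59.7 + 1.8x → x* = 39.9268.
The Pigouvian subsidy equals MEB at x*: 7.7 + 0.1×39.9268 = 11.6927.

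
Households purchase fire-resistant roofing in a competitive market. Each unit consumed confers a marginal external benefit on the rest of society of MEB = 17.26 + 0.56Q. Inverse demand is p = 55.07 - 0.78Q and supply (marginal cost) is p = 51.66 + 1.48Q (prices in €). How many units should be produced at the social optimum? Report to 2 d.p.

Social marginal benefit = demand + MEB = 72.33 - 0.22Q.
Set SMB = MC: 72.33 - 0.22Q = 51.66 + 1.48Q → Q* = 12.1588.

Q* = 12.16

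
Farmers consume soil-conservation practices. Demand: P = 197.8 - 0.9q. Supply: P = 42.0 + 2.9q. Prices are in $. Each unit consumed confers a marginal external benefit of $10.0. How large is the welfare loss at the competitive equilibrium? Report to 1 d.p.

Market equilibrium (private): 42.0 + 2.9q = 197.8 - 0.9q → q_m = 41.0000.
Social marginal benefit = demand + MEB = 207.8 - 0.9q.
Set SMB = MC: 207.8 - 0.9q = 42.0 + 2.9q → q* = 43.6316.
Height of the DWL triangle at q_m is SMB(q_m) − MC(q_m) = MEB(q_m) = 10.0000.
DWL = ½ × 2.6316 × 10.0000 = 13.1580.

DWL = $13.2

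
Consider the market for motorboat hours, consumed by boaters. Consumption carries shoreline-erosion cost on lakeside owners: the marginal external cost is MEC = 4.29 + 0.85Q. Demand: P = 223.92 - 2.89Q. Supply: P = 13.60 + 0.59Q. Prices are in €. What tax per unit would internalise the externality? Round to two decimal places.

Social marginal benefit = demand − MEC = 219.63 - 3.74Q.
Set SMB = MC: 219.63 - 3.74Q = 13.60 + 0.59Q → Q* = 47.5820.
The Pigouvian tax equals MEC at Q*: 4.29 + 0.85×47.5820 = 44.7347.

tax = €44.73 per unit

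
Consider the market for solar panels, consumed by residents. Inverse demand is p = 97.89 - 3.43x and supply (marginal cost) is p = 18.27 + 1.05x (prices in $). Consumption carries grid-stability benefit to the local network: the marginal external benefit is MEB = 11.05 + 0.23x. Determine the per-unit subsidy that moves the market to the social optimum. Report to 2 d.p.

Social marginal benefit = demand + MEB = 108.94 - 3.20x.
Set SMB = MC: 108.94 - 3.20x = 18.27 + 1.05x → x* = 21.3341.
The Pigouvian subsidy equals MEB at x*: 11.05 + 0.23×21.3341 = 15.9568.

subsidy = $15.96 per unit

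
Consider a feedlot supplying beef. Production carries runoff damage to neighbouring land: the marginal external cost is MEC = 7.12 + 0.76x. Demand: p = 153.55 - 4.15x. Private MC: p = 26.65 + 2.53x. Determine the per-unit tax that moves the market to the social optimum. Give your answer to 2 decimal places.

tax = 19.36 per unit

Social marginal cost = private MC + MEC = 33.77 + 3.29x.
Set SMC = demand: 33.77 + 3.29x = 153.55 - 4.15x → x* = 16.0995.
The Pigouvian tax equals MEC at x*: 7.12 + 0.76×16.0995 = 19.3556.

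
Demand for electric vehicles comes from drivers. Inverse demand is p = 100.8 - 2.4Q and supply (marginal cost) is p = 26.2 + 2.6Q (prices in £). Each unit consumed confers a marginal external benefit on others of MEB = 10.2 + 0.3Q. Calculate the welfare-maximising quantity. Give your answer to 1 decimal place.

Social marginal benefit = demand + MEB = 111.0 - 2.1Q.
Set SMB = MC: 111.0 - 2.1Q = 26.2 + 2.6Q → Q* = 18.0426.

Q* = 18.0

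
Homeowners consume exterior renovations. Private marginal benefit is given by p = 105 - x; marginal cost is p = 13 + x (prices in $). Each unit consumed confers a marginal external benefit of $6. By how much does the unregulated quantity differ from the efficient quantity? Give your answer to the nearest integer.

3 units

Market equilibrium (private): 13 + x = 105 - x → x_m = 46.0000.
Social marginal benefit = demand + MEB = 111 - x.
Set SMB = MC: 111 - x = 13 + x → x* = 49.0000.
Gap = |46.0000 − 49.0000| = 3.0000.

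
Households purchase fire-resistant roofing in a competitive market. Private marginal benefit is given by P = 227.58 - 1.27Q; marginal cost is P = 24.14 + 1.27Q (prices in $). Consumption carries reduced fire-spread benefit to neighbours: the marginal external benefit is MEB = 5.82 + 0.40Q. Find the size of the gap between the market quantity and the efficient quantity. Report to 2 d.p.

17.69 units

Market equilibrium (private): 24.14 + 1.27Q = 227.58 - 1.27Q → Q_m = 80.0945.
Social marginal benefit = demand + MEB = 233.40 - 0.87Q.
Set SMB = MC: 233.40 - 0.87Q = 24.14 + 1.27Q → Q* = 97.7850.
Gap = |80.0945 − 97.7850| = 17.6905.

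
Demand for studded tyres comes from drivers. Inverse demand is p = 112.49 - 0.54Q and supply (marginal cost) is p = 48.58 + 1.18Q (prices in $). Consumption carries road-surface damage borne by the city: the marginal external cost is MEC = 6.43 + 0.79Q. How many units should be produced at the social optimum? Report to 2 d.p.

Q* = 22.90

Social marginal benefit = demand − MEC = 106.06 - 1.33Q.
Set SMB = MC: 106.06 - 1.33Q = 48.58 + 1.18Q → Q* = 22.9004.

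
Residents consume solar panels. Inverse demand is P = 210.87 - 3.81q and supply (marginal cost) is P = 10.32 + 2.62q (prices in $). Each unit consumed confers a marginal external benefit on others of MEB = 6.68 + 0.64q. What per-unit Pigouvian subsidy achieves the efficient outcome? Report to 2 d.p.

Social marginal benefit = demand + MEB = 217.55 - 3.17q.
Set SMB = MC: 217.55 - 3.17q = 10.32 + 2.62q → q* = 35.7910.
The Pigouvian subsidy equals MEB at q*: 6.68 + 0.64×35.7910 = 29.5862.

subsidy = $29.59 per unit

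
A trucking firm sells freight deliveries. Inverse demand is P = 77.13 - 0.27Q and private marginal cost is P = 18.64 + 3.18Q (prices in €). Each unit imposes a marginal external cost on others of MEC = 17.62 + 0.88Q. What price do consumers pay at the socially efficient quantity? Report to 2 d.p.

Social marginal cost = private MC + MEC = 36.26 + 4.06Q.
Set SMC = demand: 36.26 + 4.06Q = 77.13 - 0.27Q → Q* = 9.4388.
Consumer price on the demand curve at Q*: 77.13 − 0.27×9.4388 = 74.5815.

P = €74.58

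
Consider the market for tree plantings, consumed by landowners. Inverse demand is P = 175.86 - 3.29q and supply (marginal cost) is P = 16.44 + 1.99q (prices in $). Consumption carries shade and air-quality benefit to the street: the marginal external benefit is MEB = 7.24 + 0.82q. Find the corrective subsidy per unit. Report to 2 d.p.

Social marginal benefit = demand + MEB = 183.10 - 2.47q.
Set SMB = MC: 183.10 - 2.47q = 16.44 + 1.99q → q* = 37.3677.
The Pigouvian subsidy equals MEB at q*: 7.24 + 0.82×37.3677 = 37.8815.

subsidy = $37.88 per unit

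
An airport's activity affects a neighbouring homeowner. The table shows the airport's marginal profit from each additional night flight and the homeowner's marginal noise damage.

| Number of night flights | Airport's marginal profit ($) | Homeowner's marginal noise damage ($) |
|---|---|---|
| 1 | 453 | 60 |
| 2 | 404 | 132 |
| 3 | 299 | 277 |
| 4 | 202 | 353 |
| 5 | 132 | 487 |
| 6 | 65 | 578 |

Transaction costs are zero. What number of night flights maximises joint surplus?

Bargaining reaches the level where marginal profit last exceeds marginal noise damage.
That holds through level 3 (299 ≥ 277) but not at 4 (202 < 353).

3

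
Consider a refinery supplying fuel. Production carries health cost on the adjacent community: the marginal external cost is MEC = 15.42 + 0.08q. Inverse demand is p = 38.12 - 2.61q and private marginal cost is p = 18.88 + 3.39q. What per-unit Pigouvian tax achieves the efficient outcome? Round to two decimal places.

tax = 15.47 per unit

Social marginal cost = private MC + MEC = 34.30 + 3.47q.
Set SMC = demand: 34.30 + 3.47q = 38.12 - 2.61q → q* = 0.6283.
The Pigouvian tax equals MEC at q*: 15.42 + 0.08×0.6283 = 15.4703.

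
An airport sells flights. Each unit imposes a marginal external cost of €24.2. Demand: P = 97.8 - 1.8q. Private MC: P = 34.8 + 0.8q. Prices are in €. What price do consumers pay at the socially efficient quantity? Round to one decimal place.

P = €70.9

Social marginal cost = private MC + MEC = 59.0 + 0.8q.
Set SMC = demand: 59.0 + 0.8q = 97.8 - 1.8q → q* = 14.9231.
Consumer price on the demand curve at q*: 97.8 − 1.8×14.9231 = 70.9384.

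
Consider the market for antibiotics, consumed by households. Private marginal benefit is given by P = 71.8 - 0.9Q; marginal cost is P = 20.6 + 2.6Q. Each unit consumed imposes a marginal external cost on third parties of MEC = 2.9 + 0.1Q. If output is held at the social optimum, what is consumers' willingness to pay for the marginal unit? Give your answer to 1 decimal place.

Social marginal benefit = demand − MEC = 68.9 - Q.
Set SMB = MC: 68.9 - Q = 20.6 + 2.6Q → Q* = 13.4167.
Consumer price on the demand curve at Q*: 71.8 − 0.9×13.4167 = 59.7250.

P = 59.7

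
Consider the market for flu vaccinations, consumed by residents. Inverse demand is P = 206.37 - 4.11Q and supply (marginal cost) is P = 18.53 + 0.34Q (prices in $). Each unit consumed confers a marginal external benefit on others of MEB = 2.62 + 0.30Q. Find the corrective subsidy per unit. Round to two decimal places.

Social marginal benefit = demand + MEB = 208.99 - 3.81Q.
Set SMB = MC: 208.99 - 3.81Q = 18.53 + 0.34Q → Q* = 45.8940.
The Pigouvian subsidy equals MEB at Q*: 2.62 + 0.30×45.8940 = 16.3882.

subsidy = $16.39 per unit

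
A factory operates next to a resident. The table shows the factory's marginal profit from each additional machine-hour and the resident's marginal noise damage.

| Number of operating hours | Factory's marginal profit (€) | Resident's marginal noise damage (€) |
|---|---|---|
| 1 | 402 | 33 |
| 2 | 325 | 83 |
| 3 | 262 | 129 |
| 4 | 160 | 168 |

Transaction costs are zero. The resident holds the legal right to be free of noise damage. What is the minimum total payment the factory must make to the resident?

Efficient level: marginal profit ≥ marginal noise damage through level 3, so k* = 3.
With the resident holding the right, the factory must at least compensate total damage at k*: 33 + 83 + 129 = 245.

€245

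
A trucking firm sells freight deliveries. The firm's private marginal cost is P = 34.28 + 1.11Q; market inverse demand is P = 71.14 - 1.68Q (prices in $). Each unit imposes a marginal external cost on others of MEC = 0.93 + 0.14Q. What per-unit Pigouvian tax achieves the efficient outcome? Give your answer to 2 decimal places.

tax = $2.65 per unit

Social marginal cost = private MC + MEC = 35.21 + 1.25Q.
Set SMC = demand: 35.21 + 1.25Q = 71.14 - 1.68Q → Q* = 12.2628.
The Pigouvian tax equals MEC at Q*: 0.93 + 0.14×12.2628 = 2.6468.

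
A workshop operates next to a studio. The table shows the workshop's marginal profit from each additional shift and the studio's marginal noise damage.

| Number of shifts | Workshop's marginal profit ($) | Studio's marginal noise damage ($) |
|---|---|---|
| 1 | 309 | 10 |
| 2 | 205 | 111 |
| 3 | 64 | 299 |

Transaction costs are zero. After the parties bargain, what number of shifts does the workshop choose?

Bargaining reaches the level where marginal profit last exceeds marginal noise damage.
That holds through level 2 (205 ≥ 111) but not at 3 (64 < 299).

2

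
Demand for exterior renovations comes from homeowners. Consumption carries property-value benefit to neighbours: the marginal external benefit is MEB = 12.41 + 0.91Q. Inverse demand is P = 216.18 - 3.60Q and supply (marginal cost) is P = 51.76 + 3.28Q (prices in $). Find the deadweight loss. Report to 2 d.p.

DWL = $97.72

Market equilibrium (private): 51.76 + 3.28Q = 216.18 - 3.60Q → Q_m = 23.8983.
Social marginal benefit = demand + MEB = 228.59 - 2.69Q.
Set SMB = MC: 228.59 - 2.69Q = 51.76 + 3.28Q → Q* = 29.6198.
The welfare-loss triangle has base |Q_m − Q*| and height MEB(Q_m) (the vertical gap between SMB and MC is zero at Q* and MEB at Q_m).
DWL = ½ × 5.7215 × 34.1574 = 97.7158.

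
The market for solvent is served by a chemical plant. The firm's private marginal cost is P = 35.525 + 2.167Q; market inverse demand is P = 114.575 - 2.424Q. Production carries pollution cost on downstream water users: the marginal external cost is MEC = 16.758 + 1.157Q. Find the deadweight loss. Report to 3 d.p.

Market equilibrium (private): 35.525 + 2.167Q = 114.575 - 2.424Q → Q_m = 17.2185.
Social marginal cost = private MC + MEC = 52.283 + 3.324Q.
Set SMC = demand: 52.283 + 3.324Q = 114.575 - 2.424Q → Q* = 10.8372.
Between Q* and Q_m the wedge SMC − demand runs linearly from 0 to MEC(Q_m), so the loss is a triangle.
DWL = ½ × 6.3813 × 36.6798 = 117.0324.

DWL = 117.032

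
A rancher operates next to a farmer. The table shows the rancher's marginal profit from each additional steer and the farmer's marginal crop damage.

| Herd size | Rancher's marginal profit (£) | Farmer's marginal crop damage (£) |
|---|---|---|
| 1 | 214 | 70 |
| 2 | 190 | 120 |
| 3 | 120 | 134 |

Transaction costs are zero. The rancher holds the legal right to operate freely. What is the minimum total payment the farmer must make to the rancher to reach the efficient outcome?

£120

Left alone the rancher would choose level 3 (marginal profit stays positive).
Efficient level: k* = 2 (marginal profit ≥ marginal crop damage through 2).
The farmer must at least cover the rancher's forgone profit from cutting 3→2: 120 = 120.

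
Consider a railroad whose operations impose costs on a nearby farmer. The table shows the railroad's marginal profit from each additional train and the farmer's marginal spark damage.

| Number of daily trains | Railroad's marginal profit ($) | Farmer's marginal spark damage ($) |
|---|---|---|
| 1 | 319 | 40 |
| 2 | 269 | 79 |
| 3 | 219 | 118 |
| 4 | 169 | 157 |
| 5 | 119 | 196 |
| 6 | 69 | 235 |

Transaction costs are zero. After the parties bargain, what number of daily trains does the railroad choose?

4

Bargaining reaches the level where marginal profit last exceeds marginal spark damage.
That holds through level 4 (169 ≥ 157) but not at 5 (119 < 196).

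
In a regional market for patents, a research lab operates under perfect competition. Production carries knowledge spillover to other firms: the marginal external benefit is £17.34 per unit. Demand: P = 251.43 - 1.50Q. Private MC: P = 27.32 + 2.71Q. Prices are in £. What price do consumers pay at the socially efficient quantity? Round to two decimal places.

P = £165.40

Social marginal cost = private MC − MEB = 9.98 + 2.71Q.
Set SMC = demand: 9.98 + 2.71Q = 251.43 - 1.50Q → Q* = 57.3515.
Consumer price on the demand curve at Q*: 251.43 − 1.50×57.3515 = 165.4028.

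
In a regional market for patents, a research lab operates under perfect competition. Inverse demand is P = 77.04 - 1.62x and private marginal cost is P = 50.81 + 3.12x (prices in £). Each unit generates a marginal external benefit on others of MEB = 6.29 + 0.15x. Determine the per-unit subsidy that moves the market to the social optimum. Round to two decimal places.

subsidy = £7.35 per unit

Social marginal cost = private MC − MEB = 44.52 + 2.97x.
Set SMC = demand: 44.52 + 2.97x = 77.04 - 1.62x → x* = 7.0850.
The Pigouvian subsidy equals MEB at x*: 6.29 + 0.15×7.0850 = 7.3528.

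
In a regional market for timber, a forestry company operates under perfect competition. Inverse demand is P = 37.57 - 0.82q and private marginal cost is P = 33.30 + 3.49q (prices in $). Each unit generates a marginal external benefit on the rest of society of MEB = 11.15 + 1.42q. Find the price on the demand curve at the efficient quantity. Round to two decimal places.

Social marginal cost = private MC − MEB = 22.15 + 2.07q.
Set SMC = demand: 22.15 + 2.07q = 37.57 - 0.82q → q* = 5.3356.
Consumer price on the demand curve at q*: 37.57 − 0.82×5.3356 = 33.1948.

P = $33.19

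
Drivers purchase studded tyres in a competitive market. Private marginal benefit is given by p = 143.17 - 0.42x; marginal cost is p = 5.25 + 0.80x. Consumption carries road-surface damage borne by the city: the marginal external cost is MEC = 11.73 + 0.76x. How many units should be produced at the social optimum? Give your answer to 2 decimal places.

x* = 63.73

Social marginal benefit = demand − MEC = 131.44 - 1.18x.
Set SMB = MC: 131.44 - 1.18x = 5.25 + 0.80x → x* = 63.7323.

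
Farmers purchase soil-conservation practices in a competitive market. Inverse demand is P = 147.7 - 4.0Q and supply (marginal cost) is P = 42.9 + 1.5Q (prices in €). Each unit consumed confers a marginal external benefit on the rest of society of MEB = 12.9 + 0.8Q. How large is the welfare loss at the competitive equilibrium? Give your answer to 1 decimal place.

DWL = €84.3

Market equilibrium (private): 42.9 + 1.5Q = 147.7 - 4.0Q → Q_m = 19.0545.
Social marginal benefit = demand + MEB = 160.6 - 3.2Q.
Set SMB = MC: 160.6 - 3.2Q = 42.9 + 1.5Q → Q* = 25.0426.
The welfare-loss triangle has base |Q_m − Q*| and height MEB(Q_m) (the vertical gap between SMB and MC is zero at Q* and MEB at Q_m).
DWL = ½ × 5.9881 × 28.1436 = 84.2633.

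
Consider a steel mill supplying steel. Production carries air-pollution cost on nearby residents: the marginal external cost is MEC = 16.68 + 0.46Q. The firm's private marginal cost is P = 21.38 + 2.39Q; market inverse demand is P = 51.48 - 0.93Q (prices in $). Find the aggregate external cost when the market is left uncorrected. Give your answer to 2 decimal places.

Market equilibrium (private): 21.38 + 2.39Q = 51.48 - 0.93Q → Q_m = 9.0663.
Total external cost = ∫₀^{Q_m} (16.68 + 0.46Q) dQ = 16.68×9.0663 + ½×0.46×9.0663² = 170.1314.

$170.13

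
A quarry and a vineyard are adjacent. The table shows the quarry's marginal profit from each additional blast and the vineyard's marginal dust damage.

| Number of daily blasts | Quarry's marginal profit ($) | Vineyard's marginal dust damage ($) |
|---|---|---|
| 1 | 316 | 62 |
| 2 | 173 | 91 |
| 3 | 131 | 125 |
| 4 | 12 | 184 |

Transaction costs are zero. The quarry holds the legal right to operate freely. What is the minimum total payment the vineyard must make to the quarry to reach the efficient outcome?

$12

Left alone the quarry would choose level 4 (marginal profit stays positive).
Efficient level: k* = 3 (marginal profit ≥ marginal dust damage through 3).
The vineyard must at least cover the quarry's forgone profit from cutting 4→3: 12 = 12.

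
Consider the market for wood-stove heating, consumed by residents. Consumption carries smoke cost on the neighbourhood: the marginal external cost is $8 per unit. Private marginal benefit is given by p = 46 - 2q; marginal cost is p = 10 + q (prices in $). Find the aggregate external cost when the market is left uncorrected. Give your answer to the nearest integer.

Market equilibrium (private): 10 + q = 46 - 2q → q_m = 12.0000.
Total external cost = MEC × q_m = 8 × 12.0000 = 96.0000.

$96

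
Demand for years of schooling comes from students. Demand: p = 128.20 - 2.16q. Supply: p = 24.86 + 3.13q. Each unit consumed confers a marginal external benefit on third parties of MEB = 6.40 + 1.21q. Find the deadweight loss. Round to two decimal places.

DWL = 110.57

Market equilibrium (private): 24.86 + 3.13q = 128.20 - 2.16q → q_m = 19.5350.
Social marginal benefit = demand + MEB = 134.60 - 0.95q.
Set SMB = MC: 134.60 - 0.95q = 24.86 + 3.13q → q* = 26.8971.
Height of the DWL triangle at q_m is SMB(q_m) − MC(q_m) = MEB(q_m) = 30.0373.
DWL = ½ × 7.3621 × 30.0373 = 110.5688.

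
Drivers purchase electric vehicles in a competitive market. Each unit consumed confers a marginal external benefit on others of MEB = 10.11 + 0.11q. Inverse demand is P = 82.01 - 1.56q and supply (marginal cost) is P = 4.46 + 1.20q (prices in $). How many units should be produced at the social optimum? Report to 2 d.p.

Social marginal benefit = demand + MEB = 92.12 - 1.45q.
Set SMB = MC: 92.12 - 1.45q = 4.46 + 1.20q → q* = 33.0792.

q* = 33.08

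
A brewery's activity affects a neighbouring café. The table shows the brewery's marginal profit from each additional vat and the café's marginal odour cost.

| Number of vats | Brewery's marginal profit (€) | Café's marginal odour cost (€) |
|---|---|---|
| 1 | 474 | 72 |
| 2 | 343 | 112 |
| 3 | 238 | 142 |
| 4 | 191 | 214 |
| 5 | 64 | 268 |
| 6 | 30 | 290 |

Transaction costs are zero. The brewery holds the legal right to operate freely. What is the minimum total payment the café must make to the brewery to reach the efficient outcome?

€285

Left alone the brewery would choose level 6 (marginal profit stays positive).
Efficient level: k* = 3 (marginal profit ≥ marginal odour cost through 3).
The café must at least cover the brewery's forgone profit from cutting 6→3: 191 + 64 + 30 = 285.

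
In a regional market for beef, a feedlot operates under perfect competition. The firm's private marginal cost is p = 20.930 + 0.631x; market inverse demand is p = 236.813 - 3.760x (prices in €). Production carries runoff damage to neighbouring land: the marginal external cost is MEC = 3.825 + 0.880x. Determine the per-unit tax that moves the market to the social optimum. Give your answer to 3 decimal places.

Social marginal cost = private MC + MEC = 24.755 + 1.511x.
Set SMC = demand: 24.755 + 1.511x = 236.813 - 3.760x → x* = 40.2311.
The Pigouvian tax equals MEC at x*: 3.825 + 0.880×40.2311 = 39.2284.

tax = €39.228 per unit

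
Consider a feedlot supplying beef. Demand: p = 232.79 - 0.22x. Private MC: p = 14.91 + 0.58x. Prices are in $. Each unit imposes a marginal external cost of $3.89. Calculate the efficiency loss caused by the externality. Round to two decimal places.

DWL = $9.46

Market equilibrium (private): 14.91 + 0.58x = 232.79 - 0.22x → x_m = 272.3500.
Social marginal cost = private MC + MEC = 18.80 + 0.58x.
Set SMC = demand: 18.80 + 0.58x = 232.79 - 0.22x → x* = 267.4875.
Between x* and x_m the wedge SMC − demand runs linearly from 0 to MEC(x_m), so the loss is a triangle.
DWL = ½ × 4.8625 × 3.8900 = 9.4576.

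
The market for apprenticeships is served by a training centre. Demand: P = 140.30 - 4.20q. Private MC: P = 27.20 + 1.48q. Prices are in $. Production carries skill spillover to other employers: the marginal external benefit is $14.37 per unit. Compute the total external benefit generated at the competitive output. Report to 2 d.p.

Market equilibrium (private): 27.20 + 1.48q = 140.30 - 4.20q → q_m = 19.9120.
Total external benefit = MEB × q_m = 14.37 × 19.9120 = 286.1354.

$286.14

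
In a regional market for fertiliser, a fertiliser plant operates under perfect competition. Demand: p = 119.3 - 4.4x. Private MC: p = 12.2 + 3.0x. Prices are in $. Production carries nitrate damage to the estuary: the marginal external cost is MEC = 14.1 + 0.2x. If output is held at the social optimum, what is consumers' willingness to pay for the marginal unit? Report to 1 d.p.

P = $65.5

Social marginal cost = private MC + MEC = 26.3 + 3.2x.
Set SMC = demand: 26.3 + 3.2x = 119.3 - 4.4x → x* = 12.2368.
Consumer price on the demand curve at x*: 119.3 − 4.4×12.2368 = 65.4581.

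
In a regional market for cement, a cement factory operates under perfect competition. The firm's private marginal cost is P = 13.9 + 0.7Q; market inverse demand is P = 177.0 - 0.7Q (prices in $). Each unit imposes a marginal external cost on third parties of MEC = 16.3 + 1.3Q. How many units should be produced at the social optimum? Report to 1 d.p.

Social marginal cost = private MC + MEC = 30.2 + 2.0Q.
Set SMC = demand: 30.2 + 2.0Q = 177.0 - 0.7Q → Q* = 54.3704.

Q* = 54.4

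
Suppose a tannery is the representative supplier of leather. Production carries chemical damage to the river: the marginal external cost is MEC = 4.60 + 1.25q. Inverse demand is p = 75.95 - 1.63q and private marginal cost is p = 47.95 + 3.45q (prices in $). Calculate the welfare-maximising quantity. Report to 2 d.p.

q* = 3.70

Social marginal cost = private MC + MEC = 52.55 + 4.70q.
Set SMC = demand: 52.55 + 4.70q = 75.95 - 1.63q → q* = 3.6967.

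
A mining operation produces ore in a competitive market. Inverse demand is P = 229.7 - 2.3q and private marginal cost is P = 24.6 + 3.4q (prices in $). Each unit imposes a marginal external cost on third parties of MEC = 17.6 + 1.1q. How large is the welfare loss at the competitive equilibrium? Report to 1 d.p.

DWL = $240.4

Market equilibrium (private): 24.6 + 3.4q = 229.7 - 2.3q → q_m = 35.9825.
Social marginal cost = private MC + MEC = 42.2 + 4.5q.
Set SMC = demand: 42.2 + 4.5q = 229.7 - 2.3q → q* = 27.5735.
The loss is the area between SMC and demand from q* to q_m; with linear curves that's a triangle of height MEC(q_m).
DWL = ½ × 8.4090 × 57.1807 = 240.4163.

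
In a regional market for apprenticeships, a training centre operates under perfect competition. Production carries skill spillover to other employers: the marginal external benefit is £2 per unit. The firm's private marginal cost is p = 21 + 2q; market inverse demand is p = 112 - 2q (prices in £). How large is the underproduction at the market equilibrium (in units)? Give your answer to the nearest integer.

1 units

Market equilibrium (private): 21 + 2q = 112 - 2q → q_m = 22.7500.
Social marginal cost = private MC − MEB = 19 + 2q.
Set SMC = demand: 19 + 2q = 112 - 2q → q* = 23.2500.
Gap = |22.7500 − 23.2500| = 0.5000.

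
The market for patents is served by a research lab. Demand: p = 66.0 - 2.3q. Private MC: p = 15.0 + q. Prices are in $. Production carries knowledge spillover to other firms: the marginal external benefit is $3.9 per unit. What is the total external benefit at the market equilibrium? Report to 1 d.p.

Market equilibrium (private): 15.0 + q = 66.0 - 2.3q → q_m = 15.4545.
Total external benefit = MEB × q_m = 3.9 × 15.4545 = 60.2726.

$60.3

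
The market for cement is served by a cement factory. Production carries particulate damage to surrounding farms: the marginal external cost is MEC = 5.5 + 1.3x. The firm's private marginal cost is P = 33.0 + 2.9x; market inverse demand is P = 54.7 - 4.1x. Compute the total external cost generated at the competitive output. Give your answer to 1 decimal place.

Market equilibrium (private): 33.0 + 2.9x = 54.7 - 4.1x → x_m = 3.1000.
Total external cost = ∫₀^{x_m} (5.5 + 1.3x) dx = 5.5×3.1000 + ½×1.3×3.1000² = 23.2965.

23.3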